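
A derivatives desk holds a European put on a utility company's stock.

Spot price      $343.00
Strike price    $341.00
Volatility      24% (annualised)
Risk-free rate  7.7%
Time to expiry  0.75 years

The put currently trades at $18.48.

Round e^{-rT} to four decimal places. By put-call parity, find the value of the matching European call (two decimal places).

$39.61

exp(−rT) = exp(−0.077·0.75) = 0.9439
Put-call parity: C − P = S − K·e^(−rT) = 343 − 341·0.9439 = 343 − 321.8699 = 21.1301
C = P + (C − P) = 18.48 + (21.1301) = 39.6101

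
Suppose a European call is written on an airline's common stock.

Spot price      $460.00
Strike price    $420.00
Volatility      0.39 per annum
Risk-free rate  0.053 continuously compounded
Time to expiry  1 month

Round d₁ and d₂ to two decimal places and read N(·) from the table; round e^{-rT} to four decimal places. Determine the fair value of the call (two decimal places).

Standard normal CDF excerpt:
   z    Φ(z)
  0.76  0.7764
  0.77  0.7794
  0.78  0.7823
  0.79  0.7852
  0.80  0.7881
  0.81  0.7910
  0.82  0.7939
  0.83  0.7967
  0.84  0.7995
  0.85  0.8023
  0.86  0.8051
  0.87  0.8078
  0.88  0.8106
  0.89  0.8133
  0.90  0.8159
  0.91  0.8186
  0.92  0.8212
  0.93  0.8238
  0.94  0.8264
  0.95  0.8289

$46.98

σ√T = 0.39·√0.08333 = 0.1126
d₁ = [ln(460/420) + (0.053 + 0.39²/2)·0.08333] / 0.1126 = [0.0910 + 0.0108] / 0.1126 = 0.9036 ≈ 0.90
d₂ = d₁ − σ√T = 0.9036 − 0.1126 = 0.7910 ≈ 0.79
exp(−rT) = exp(−0.053·0.08333) = 0.9956
N(d₁) = N(0.90) = 0.8159;  N(d₂) = N(0.79) = 0.7852
C = 460·0.8159 − 420·0.9956·0.7852 = 375.3140 − 328.3330 = 46.9810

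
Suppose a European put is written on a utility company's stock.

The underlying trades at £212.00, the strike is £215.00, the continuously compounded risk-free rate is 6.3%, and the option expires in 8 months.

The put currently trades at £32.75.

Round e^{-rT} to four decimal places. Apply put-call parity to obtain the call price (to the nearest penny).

£38.59

e^(−rT) = e^(−0.063·0.6667) = 0.9589
Put-call parity: C − P = S − K·e^(−rT) = 212 − 215·0.9589 = 212 − 206.1635 = 5.8365
C = P + (C − P) = 32.75 + (5.8365) = 38.5865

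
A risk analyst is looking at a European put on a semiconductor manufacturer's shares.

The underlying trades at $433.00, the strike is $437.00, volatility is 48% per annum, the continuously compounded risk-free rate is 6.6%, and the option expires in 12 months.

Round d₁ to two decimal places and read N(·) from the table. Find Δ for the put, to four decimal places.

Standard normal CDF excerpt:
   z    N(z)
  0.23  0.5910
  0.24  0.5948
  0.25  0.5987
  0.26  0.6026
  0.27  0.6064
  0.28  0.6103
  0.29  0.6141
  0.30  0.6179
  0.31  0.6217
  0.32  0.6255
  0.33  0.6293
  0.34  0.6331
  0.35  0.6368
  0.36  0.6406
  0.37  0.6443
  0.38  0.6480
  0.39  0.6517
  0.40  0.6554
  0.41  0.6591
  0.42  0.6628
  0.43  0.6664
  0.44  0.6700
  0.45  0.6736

T = 1;  σ√T = 0.4800
ln(S/K) + (r + σ²/2)T = ln(433/437) + (0.066 + 0.48²/2)·1 = -0.0092 + 0.1812 = 0.1720
d₁ = 0.1720 / 0.4800 = 0.3583 → 0.36
N(d₁) = N(0.36) = 0.6406
Δ_put = N(d₁) − 1 = 0.6406 − 1 = -0.3594

-0.3594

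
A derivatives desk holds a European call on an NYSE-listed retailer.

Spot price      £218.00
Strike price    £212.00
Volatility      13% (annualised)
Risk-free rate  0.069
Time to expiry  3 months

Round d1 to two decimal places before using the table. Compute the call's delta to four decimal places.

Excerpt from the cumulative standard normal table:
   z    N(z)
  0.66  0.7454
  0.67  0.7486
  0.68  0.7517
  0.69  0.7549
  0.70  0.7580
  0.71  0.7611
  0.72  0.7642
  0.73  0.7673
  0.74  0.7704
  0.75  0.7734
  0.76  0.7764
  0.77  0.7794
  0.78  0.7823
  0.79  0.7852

T = 0.25;  σ√T = 0.0650
ln(S/K) + (r + σ²/2)T = ln(218/212) + (0.069 + 0.13²/2)·0.25 = 0.0279 + 0.0194 = 0.0473
d₁ = 0.0473 / 0.0650 = 0.7273 ≈ 0.73
N(d₁) = N(0.73) = 0.7673
Δ_call = N(d₁) = 0.7673

0.7673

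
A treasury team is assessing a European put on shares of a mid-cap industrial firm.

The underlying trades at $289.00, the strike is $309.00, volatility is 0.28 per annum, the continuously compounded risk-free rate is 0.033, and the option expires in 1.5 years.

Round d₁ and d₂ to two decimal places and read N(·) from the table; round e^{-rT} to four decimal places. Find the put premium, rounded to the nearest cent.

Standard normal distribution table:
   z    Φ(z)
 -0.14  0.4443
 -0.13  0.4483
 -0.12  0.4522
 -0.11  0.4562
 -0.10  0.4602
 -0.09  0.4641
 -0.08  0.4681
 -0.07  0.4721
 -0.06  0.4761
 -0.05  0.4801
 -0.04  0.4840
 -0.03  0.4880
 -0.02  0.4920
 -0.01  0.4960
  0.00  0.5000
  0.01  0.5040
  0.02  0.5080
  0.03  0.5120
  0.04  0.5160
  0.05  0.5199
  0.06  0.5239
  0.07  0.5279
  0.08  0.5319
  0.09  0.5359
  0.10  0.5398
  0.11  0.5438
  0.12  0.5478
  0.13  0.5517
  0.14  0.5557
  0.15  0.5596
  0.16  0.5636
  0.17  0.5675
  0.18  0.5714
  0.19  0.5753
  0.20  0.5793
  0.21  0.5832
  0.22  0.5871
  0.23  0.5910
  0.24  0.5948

σ√T = 0.28·√1.5 = 0.3429
d₁ = [ln(289/309) + (0.033 + 0.28²/2)·1.5] / 0.3429 = [-0.0669 + 0.1083] / 0.3429 = 0.1207 → 0.12
d₂ = d₁ − σ√T = 0.1207 − 0.3429 = -0.2222 → -0.22
exp(−rT) = exp(−0.033·1.5) = 0.9517
P = 309·0.9517·N(0.22) − 289·N(-0.12) = 309·0.9517·0.5871 − 289·0.4522 = 172.6516 − 130.6858 = 41.9658

$41.97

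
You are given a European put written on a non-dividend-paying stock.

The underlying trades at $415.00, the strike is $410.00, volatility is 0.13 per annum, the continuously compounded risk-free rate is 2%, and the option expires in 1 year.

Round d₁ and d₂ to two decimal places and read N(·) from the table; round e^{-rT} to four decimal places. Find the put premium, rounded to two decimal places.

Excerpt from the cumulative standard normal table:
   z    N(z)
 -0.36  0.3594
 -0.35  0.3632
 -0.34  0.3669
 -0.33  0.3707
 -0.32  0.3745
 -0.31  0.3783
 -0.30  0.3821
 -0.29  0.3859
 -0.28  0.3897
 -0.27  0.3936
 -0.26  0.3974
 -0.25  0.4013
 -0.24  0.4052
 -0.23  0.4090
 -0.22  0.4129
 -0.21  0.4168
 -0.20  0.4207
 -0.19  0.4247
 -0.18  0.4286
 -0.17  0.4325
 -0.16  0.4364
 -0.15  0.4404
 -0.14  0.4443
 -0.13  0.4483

σ√T = 0.13·√1 = 0.1300
d₁ = [ln(415/410) + (0.02 + 0.13²/2)·1] / 0.1300 = [0.0121 + 0.0285] / 0.1300 = 0.3121 ⇒ 0.31
d₂ = d₁ − σ√T = 0.3121 − 0.1300 = 0.1821 ⇒ 0.18
exp(−rT) = exp(−0.02·1) = 0.9802
N(−d₂) = N(-0.18) = 0.4286;  N(−d₁) = N(-0.31) = 0.3783
P = 410·0.9802·0.4286 − 415·0.3783 = 172.2466 − 156.9945 = 15.2521

$15.25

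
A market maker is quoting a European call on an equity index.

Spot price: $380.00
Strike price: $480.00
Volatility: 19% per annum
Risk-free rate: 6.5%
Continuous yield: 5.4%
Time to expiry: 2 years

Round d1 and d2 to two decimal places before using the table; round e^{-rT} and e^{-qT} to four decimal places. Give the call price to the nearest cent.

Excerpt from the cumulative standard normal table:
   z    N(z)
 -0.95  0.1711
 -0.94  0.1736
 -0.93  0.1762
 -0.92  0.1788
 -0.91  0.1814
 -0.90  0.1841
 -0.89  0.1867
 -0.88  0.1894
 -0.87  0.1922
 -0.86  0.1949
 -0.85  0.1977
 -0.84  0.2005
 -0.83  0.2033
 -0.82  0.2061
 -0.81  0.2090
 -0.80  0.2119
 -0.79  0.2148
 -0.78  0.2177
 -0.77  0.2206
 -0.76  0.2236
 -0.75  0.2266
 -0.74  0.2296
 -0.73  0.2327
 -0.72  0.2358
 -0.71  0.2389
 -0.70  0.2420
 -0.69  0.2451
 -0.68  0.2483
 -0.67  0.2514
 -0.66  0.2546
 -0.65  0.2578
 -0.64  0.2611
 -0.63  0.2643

$12.57

T = 2;  σ√T = 0.2687
d₁ = [ln(380/480) + (0.065 − 0.054 + 0.19²/2)·2] / 0.2687 = [-0.2336 + 0.0581] / 0.2687 = -0.6532 which rounds to -0.65
d₂ = d₁ − σ√T = -0.6532 − 0.2687 = -0.9219 which rounds to -0.92
exp(−qT) = exp(−0.054·2) = 0.8976;  exp(−rT) = exp(−0.065·2) = 0.8781
C = 380·0.8976·N(-0.65) − 480·0.8781·N(-0.92) = 380·0.8976·0.2578 − 480·0.8781·0.1788 = 87.9325 − 75.3621 = 12.5704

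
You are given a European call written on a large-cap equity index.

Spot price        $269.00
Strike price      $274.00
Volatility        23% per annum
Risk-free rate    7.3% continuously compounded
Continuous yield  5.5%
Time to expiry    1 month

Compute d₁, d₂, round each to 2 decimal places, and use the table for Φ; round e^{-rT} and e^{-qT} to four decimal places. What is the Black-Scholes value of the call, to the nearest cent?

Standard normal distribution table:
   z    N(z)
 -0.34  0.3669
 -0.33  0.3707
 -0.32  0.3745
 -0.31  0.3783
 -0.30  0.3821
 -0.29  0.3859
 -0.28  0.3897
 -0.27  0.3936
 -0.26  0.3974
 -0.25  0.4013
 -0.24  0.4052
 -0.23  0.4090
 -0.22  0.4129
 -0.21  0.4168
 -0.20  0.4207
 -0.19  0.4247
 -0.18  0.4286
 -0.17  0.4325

$5.47

σ√T = 0.23·√0.08333 = 0.0664
d₁ = [ln(269/274) + (0.073 − 0.055 + 0.23²/2)·0.08333] / 0.0664 = [-0.0184 + 0.0037] / 0.0664 = -0.2216 ⇒ -0.22
d₂ = d₁ − σ√T = -0.2216 − 0.0664 = -0.2880 ⇒ -0.29
e^(−qT) = e^(−0.055·0.08333) = 0.9954;  e^(−rT) = e^(−0.073·0.08333) = 0.9939
N(d₁) = N(-0.22) = 0.4129;  N(d₂) = N(-0.29) = 0.3859
C = 269·0.9954·0.4129 − 274·0.9939·0.3859 = 110.5592 − 105.0916 = 5.4676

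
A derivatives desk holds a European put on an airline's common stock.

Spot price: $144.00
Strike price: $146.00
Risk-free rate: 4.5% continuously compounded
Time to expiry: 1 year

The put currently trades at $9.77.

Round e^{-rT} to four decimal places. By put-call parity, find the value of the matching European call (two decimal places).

e^(−rT) = e^(−0.045·1) = 0.9560
Put-call parity: C − P = S − K·e^(−rT) = 144 − 146·0.9560 = 144 − 139.5760 = 4.4240
C = P + (C − P) = 9.77 + (4.4240) = 14.1940

$14.19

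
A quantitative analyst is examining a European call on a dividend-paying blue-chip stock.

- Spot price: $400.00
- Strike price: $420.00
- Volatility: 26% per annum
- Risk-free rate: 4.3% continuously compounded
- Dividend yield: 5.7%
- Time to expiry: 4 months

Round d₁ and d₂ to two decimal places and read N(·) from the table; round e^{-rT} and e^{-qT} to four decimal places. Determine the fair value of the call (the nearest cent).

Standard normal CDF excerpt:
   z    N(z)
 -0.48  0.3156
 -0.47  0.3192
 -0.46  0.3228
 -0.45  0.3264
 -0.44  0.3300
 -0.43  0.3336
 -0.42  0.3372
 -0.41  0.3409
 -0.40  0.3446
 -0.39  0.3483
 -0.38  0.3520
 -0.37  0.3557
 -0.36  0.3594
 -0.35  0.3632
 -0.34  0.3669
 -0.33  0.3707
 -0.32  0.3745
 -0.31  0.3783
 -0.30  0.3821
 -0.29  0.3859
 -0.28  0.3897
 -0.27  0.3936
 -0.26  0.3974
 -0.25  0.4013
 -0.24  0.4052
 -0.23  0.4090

$14.83

σ√T = 0.26·√0.3333 = 0.1501
ln(S/K) + (r − q + σ²/2)T = ln(400/420) + (0.043 − 0.057 + 0.26²/2)·0.3333 = -0.0488 + 0.0066 = -0.0422
d₁ = -0.0422 / 0.1501 = -0.2811 which rounds to -0.28
d₂ = d₁ − σ√T = -0.2811 − 0.1501 = -0.4312 which rounds to -0.43
exp(−qT) = exp(−0.057·0.3333) = 0.9812;  exp(−rT) = exp(−0.043·0.3333) = 0.9858
N(d₁) = N(-0.28) = 0.3897;  N(d₂) = N(-0.43) = 0.3336
C = 400·0.9812·0.3897 − 420·0.9858·0.3336 = 152.9495 − 138.1224 = 14.8270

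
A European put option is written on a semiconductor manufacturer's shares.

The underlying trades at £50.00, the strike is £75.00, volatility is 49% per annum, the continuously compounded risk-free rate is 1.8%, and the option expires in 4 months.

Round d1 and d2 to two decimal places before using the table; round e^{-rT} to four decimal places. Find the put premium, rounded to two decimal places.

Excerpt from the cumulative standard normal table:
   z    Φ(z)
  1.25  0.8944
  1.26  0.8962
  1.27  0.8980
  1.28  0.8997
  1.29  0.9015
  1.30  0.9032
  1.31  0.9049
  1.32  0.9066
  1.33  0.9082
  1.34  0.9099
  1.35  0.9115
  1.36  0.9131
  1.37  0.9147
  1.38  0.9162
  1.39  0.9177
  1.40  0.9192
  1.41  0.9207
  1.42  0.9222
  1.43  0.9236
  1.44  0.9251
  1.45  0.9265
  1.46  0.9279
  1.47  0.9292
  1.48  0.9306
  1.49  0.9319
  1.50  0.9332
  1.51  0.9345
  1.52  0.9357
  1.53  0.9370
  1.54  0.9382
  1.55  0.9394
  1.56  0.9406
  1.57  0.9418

σ√T = 0.49 × 0.5774 = 0.2829
d₁ = [ln(50/75) + (0.018 + 0.49²/2)·0.3333] / 0.2829 = [-0.4055 + 0.0460] / 0.2829 = -1.2706 → -1.27
d₂ = d₁ − σ√T = -1.2706 − 0.2829 = -1.5535 → -1.55
exp(−rT) = exp(−0.018·0.3333) = 0.9940
N(−d₂) = N(1.55) = 0.9394;  N(−d₁) = N(1.27) = 0.8980
P = 75·0.9940·0.9394 − 50·0.8980 = 70.0323 − 44.9000 = 25.1323

£25.13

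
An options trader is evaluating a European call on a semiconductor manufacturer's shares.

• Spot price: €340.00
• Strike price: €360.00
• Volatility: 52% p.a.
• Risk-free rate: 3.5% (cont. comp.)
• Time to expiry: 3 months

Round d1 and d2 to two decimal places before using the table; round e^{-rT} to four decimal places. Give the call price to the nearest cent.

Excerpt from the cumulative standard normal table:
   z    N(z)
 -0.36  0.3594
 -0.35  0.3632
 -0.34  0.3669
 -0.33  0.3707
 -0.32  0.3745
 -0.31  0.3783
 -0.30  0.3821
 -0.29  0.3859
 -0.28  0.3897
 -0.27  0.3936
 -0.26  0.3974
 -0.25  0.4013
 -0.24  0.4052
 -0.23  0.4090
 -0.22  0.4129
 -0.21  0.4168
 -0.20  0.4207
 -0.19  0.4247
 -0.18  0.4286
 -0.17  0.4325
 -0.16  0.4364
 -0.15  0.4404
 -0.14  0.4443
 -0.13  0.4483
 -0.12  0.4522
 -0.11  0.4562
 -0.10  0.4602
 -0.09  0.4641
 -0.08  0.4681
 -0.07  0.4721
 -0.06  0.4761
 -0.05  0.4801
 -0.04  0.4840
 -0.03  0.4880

€28.23

T = 0.25;  σ√T = 0.2600
d₁ = [ln(340/360) + (0.035 + ½·0.52²)·0.25] / (σ√T) = (-0.0572 + 0.0426) / 0.2600 = -0.0562 → -0.06
d₂ = -0.0562 − 0.2600 = -0.3162 → -0.32
exp(−rT) = exp(−0.035·0.25) = 0.9913
N(d₁) = N(-0.06) = 0.4761;  N(d₂) = N(-0.32) = 0.3745
C = 340·0.4761 − 360·0.9913·0.3745 = 161.8740 − 133.6471 = 28.2269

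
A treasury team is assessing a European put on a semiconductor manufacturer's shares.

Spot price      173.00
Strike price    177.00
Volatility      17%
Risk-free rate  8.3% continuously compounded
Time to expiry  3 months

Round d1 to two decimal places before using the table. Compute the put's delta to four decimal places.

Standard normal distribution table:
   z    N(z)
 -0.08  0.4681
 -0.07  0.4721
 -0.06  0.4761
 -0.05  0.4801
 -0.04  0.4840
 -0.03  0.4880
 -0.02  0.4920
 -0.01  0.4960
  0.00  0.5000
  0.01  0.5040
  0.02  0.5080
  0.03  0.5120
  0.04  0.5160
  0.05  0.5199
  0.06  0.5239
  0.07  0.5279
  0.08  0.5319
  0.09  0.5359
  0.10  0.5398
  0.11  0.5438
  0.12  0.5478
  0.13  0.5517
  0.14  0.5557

-0.4920

σ√T = 0.17 × 0.5000 = 0.0850
d₁ = [ln(173/177) + (0.083 + ½·0.17²)·0.25] / (σ√T) = (-0.0229 + 0.0244) / 0.0850 = 0.0177 → 0.02
N(d₁) = N(0.02) = 0.5080
Δ_put = N(d₁) − 1 = 0.5080 − 1 = -0.4920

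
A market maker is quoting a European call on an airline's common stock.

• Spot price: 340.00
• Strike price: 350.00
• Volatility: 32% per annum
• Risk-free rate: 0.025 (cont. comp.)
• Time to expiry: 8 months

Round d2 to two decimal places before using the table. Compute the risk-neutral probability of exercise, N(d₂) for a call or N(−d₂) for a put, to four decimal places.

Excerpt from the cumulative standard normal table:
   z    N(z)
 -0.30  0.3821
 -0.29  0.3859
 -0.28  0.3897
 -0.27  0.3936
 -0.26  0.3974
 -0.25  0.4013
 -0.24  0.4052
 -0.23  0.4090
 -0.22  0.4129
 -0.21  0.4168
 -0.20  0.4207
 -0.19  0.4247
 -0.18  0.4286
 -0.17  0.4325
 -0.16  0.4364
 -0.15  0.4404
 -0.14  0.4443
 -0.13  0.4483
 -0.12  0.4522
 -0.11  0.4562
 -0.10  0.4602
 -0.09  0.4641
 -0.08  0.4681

σ√T = 0.32·√0.6667 = 0.2613
ln(S/K) + (r + σ²/2)T = ln(340/350) + (0.025 + 0.32²/2)·0.6667 = -0.0290 + 0.0508 = 0.0218
d₁ = 0.0218 / 0.2613 = 0.0835 → 0.08
d₂ = d₁ − σ√T = 0.0835 − 0.2613 = -0.1778 → -0.18
Risk-neutral Pr[S_T > K] = N(d₂) = N(-0.18) = 0.4286

0.4286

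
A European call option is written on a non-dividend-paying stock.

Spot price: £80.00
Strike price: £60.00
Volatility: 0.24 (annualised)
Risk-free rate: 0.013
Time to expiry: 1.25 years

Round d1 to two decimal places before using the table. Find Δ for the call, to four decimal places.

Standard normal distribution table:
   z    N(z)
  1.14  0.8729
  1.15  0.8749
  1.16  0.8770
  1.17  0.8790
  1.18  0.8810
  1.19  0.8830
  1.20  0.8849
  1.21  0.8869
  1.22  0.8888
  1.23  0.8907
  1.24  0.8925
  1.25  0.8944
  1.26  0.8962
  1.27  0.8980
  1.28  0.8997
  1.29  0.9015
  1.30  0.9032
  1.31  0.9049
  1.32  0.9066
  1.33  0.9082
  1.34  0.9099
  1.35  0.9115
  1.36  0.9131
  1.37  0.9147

0.8980

σ√T = 0.24 × 1.1180 = 0.2683
d₁ = [ln(80/60) + (0.013 + 0.24²/2)·1.25] / 0.2683 = [0.2877 + 0.0522] / 0.2683 = 1.2669 ≈ 1.27
N(d₁) = N(1.27) = 0.8980
Δ_call = N(d₁) = 0.8980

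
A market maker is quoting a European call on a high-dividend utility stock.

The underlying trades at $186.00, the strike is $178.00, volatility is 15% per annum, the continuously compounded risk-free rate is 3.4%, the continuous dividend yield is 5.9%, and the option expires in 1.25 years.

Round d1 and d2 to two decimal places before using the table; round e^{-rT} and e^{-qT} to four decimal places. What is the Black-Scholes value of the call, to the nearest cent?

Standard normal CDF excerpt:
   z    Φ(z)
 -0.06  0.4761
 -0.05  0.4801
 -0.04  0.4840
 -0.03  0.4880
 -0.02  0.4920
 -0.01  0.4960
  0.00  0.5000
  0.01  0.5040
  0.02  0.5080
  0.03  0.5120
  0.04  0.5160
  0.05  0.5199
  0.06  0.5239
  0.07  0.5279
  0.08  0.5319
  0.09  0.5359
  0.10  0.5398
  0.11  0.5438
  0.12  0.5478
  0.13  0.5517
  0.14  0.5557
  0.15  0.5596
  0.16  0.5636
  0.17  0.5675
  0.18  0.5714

σ√T = 0.15·√1.25 = 0.1677
d₁ = [ln(186/178) + (0.034 − 0.059 + 0.15²/2)·1.25] / 0.1677 = [0.0440 − 0.0172] / 0.1677 = 0.1597 → 0.16
d₂ = d₁ − σ√T = 0.1597 − 0.1677 = -0.0080 → -0.01
exp(−qT) = exp(−0.059·1.25) = 0.9289;  exp(−rT) = exp(−0.034·1.25) = 0.9584
N(d₁) = N(0.16) = 0.5636;  N(d₂) = N(-0.01) = 0.4960
C = 186·0.9289·0.5636 − 178·0.9584·0.4960 = 97.3762 − 84.6152 = 12.7610

$12.76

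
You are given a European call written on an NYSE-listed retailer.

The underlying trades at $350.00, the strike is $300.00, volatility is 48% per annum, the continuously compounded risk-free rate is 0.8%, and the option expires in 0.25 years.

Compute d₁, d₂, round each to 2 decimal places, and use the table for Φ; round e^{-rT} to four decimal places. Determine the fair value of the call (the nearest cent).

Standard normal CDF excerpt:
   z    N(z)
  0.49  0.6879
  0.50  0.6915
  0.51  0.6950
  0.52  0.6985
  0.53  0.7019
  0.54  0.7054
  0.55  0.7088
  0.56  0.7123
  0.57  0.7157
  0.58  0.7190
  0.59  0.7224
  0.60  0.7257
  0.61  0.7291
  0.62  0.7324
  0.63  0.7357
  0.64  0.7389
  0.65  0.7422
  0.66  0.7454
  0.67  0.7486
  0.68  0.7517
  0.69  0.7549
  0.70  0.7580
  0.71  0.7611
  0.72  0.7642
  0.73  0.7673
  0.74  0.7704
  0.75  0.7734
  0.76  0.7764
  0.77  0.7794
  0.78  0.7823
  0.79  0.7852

$62.64

σ√T = 0.48·√0.25 = 0.2400
d₁ = [ln(350/300) + (0.008 + ½·0.48²)·0.25] / (σ√T) = (0.1542 + 0.0308) / 0.2400 = 0.7706 which rounds to 0.77
d₂ = 0.7706 − 0.2400 = 0.5306 which rounds to 0.53
e^(−rT) = e^(−0.008·0.25) = 0.9980
N(d₁) = N(0.77) = 0.7794;  N(d₂) = N(0.53) = 0.7019
C = 350·0.7794 − 300·0.9980·0.7019 = 272.7900 − 210.1489 = 62.6411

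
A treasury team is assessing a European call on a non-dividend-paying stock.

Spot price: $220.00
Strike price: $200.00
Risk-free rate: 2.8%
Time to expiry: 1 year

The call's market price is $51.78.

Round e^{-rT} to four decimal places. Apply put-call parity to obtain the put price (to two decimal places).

e^(−rT) = e^(−0.028·1) = 0.9724
Put-call parity: C − P = S − K·e^(−rT) = 220 − 200·0.9724 = 220 − 194.4800 = 25.5200
P = C − (C − P) = 51.78 − (25.5200) = 26.2600

$26.26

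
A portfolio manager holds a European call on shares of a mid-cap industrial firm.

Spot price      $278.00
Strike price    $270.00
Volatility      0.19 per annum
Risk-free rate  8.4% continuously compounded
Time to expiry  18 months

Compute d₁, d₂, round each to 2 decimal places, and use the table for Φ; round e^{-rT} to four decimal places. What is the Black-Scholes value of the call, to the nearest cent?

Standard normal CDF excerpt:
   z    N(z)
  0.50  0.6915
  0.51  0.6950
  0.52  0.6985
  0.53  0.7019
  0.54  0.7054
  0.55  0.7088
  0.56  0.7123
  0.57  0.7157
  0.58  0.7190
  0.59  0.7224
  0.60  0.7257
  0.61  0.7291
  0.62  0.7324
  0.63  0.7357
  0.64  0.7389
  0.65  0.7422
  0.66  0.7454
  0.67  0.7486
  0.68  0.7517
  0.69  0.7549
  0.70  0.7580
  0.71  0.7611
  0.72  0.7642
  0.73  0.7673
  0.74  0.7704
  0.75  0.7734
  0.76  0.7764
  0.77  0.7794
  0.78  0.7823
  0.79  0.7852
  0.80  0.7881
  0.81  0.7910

T = 1.5;  σ√T = 0.2327
d₁ = [ln(278/270) + (0.084 + 0.19²/2)·1.5] / 0.2327 = [0.0292 + 0.1531] / 0.2327 = 0.7833 ⇒ 0.78
d₂ = d₁ − σ√T = 0.7833 − 0.2327 = 0.5506 ⇒ 0.55
exp(−rT) = exp(−0.084·1.5) = 0.8816
N(d₁) = N(0.78) = 0.7823;  N(d₂) = N(0.55) = 0.7088
C = 278·0.7823 − 270·0.8816·0.7088 = 217.4794 − 168.7171 = 48.7623

$48.76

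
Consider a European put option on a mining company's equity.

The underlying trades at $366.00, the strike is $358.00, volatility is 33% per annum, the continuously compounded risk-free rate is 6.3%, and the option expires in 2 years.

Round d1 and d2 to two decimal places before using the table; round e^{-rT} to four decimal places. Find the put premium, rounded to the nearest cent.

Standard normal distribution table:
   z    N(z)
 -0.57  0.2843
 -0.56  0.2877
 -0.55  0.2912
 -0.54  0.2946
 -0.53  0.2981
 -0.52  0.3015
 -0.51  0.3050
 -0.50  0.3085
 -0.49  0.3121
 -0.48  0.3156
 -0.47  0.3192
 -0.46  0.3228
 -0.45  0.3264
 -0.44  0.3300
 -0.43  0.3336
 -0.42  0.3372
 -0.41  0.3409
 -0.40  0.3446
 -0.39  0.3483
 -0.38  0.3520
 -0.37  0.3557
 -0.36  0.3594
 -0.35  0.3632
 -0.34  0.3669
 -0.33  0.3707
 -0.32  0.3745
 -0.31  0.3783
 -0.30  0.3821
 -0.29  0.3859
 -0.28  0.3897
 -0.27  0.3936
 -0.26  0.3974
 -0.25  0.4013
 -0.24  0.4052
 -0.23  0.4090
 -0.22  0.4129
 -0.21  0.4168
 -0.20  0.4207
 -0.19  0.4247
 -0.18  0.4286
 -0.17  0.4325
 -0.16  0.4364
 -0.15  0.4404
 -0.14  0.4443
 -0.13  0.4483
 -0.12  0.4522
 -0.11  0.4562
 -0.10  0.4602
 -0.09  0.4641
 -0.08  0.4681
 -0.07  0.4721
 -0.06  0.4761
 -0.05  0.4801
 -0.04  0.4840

T = 2;  σ√T = 0.4667
ln(S/K) + (r + σ²/2)T = ln(366/358) + (0.063 + 0.33²/2)·2 = 0.0221 + 0.2349 = 0.2570
d₁ = 0.2570 / 0.4667 = 0.5507 → 0.55
d₂ = d₁ − σ√T = 0.5507 − 0.4667 = 0.0840 → 0.08
e^(−rT) = e^(−0.063·2) = 0.8816
P = 358·0.8816·N(-0.08) − 366·N(-0.55) = 358·0.8816·0.4681 − 366·0.2912 = 147.7384 − 106.5792 = 41.1592

$41.16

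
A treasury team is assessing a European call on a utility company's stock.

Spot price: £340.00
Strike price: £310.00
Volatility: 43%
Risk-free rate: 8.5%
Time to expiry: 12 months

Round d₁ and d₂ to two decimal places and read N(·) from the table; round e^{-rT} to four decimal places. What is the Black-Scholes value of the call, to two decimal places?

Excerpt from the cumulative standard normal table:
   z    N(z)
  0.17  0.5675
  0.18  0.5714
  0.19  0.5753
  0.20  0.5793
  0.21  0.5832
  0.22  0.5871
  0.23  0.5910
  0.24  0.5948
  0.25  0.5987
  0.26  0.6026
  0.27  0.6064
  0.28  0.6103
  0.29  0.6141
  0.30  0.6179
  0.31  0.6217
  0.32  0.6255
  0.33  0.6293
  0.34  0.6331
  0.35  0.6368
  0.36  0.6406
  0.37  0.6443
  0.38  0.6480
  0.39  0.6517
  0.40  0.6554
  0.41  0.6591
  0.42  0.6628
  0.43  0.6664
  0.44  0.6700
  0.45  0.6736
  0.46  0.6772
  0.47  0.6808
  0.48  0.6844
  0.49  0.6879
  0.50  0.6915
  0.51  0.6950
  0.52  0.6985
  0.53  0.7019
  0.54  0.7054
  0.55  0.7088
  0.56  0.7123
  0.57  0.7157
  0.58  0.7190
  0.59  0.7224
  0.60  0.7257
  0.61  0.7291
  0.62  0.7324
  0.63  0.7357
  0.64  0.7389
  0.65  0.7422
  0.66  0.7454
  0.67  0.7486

£85.19

σ√T = 0.43 × 1.0000 = 0.4300
d₁ = [ln(340/310) + (0.085 + 0.43²/2)·1] / 0.4300 = [0.0924 + 0.1774] / 0.4300 = 0.6275 ≈ 0.63
d₂ = d₁ − σ√T = 0.6275 − 0.4300 = 0.1975 ≈ 0.20
exp(−rT) = exp(−0.085·1) = 0.9185
N(d₁) = N(0.63) = 0.7357;  N(d₂) = N(0.20) = 0.5793
C = 340·0.7357 − 310·0.9185·0.5793 = 250.1380 − 164.9470 = 85.1910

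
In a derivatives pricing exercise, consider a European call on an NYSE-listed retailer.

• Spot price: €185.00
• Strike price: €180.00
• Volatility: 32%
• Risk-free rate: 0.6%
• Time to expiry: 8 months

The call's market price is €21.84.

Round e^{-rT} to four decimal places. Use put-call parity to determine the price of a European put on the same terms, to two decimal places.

€16.12

exp(−rT) = exp(−0.006·0.6667) = 0.9960
Put-call parity: C − P = S − K·e^(−rT) = 185 − 180·0.9960 = 185 − 179.2800 = 5.7200
P = C − (C − P) = 21.84 − (5.7200) = 16.1200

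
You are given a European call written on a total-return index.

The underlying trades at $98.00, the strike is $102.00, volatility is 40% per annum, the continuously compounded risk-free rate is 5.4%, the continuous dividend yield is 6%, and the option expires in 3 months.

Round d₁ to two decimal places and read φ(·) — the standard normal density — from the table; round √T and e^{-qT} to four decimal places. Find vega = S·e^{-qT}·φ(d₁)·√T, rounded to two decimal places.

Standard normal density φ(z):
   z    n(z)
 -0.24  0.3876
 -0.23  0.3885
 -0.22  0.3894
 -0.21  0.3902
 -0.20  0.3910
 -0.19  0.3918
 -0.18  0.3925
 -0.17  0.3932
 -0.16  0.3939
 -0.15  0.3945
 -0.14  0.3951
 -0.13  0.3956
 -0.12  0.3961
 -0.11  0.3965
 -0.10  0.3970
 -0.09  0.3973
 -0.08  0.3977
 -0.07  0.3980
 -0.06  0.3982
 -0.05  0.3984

σ√T = 0.4 × 0.5000 = 0.2000
d₁ = [ln(98/102) + (0.054 − 0.06 + 0.4²/2)·0.25] / 0.2000 = [-0.0400 + 0.0185] / 0.2000 = -0.1075 → -0.11
√T = √0.25 = 0.5000
φ(d₁) = φ(-0.11) = 0.3965
e^(−qT) = e^(−0.06·0.25) = 0.9851
vega = S·e^(−qT)·φ(d₁)·√T = 98·0.9851·0.3965·0.5000 = 19.1390

19.14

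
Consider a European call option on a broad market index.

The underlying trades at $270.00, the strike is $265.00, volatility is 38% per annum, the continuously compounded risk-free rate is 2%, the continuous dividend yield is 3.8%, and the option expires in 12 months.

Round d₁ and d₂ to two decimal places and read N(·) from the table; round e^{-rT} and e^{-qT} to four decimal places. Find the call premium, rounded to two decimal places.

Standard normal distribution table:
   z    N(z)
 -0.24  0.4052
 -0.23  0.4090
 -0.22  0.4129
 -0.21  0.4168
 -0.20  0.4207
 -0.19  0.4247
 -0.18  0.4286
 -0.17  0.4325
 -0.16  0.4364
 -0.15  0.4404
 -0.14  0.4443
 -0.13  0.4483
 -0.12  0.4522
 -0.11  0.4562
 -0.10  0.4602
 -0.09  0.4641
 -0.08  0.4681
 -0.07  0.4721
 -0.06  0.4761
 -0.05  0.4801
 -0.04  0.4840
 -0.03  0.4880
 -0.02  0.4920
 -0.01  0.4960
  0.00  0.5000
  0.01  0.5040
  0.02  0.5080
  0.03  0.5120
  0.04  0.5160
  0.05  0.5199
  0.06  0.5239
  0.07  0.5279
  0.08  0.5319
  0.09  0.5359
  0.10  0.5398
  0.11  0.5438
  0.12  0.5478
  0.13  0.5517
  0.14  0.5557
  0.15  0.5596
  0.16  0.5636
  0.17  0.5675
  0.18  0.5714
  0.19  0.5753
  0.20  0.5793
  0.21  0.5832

$39.22

T = 1;  σ√T = 0.3800
d₁ = [ln(270/265) + (0.02 − 0.038 + 0.38²/2)·1] / 0.3800 = [0.0187 + 0.0542] / 0.3800 = 0.1918 ⇒ 0.19
d₂ = d₁ − σ√T = 0.1918 − 0.3800 = -0.1882 ⇒ -0.19
e^(−qT) = e^(−0.038·1) = 0.9627;  e^(−rT) = e^(−0.02·1) = 0.9802
C = 270·0.9627·N(0.19) − 265·0.9802·N(-0.19) = 270·0.9627·0.5753 − 265·0.9802·0.4247 = 149.5372 − 110.3171 = 39.2201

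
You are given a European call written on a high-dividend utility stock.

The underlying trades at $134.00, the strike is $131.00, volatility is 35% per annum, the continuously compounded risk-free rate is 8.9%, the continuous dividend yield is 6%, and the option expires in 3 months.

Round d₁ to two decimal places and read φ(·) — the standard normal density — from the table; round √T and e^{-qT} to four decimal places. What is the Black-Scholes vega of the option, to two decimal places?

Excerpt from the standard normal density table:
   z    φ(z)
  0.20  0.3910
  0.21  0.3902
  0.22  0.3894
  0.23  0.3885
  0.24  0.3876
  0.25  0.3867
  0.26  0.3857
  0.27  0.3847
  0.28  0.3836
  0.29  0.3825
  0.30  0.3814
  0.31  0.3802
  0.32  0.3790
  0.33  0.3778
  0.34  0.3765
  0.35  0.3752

25.46

T = 0.25;  σ√T = 0.1750
d₁ = [ln(134/131) + (0.089 − 0.06 + ½·0.35²)·0.25] / (σ√T) = (0.0226 + 0.0226) / 0.1750 = 0.2583 ≈ 0.26
√T = √0.25 = 0.5000
φ(d₁) = φ(0.26) = 0.3857
e^(−qT) = e^(−0.06·0.25) = 0.9851
vega = S·e^(−qT)·φ(d₁)·√T = 134·0.9851·0.3857·0.5000 = 25.4569
(The put has the same vega.)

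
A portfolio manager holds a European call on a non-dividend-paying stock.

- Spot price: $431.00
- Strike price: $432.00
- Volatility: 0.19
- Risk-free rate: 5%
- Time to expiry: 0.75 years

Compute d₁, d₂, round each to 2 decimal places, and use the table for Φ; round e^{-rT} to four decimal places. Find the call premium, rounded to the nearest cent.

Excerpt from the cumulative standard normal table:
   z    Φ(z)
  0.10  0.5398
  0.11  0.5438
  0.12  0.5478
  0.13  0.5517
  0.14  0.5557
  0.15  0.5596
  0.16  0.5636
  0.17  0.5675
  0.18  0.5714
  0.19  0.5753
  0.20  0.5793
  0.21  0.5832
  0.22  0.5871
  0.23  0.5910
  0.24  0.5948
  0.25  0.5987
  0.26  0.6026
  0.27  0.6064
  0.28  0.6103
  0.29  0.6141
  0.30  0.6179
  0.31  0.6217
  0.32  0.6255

σ√T = 0.19·√0.75 = 0.1645
ln(S/K) + (r + σ²/2)T = ln(431/432) + (0.05 + 0.19²/2)·0.75 = -0.0023 + 0.0510 = 0.0487
d₁ = 0.0487 / 0.1645 = 0.2961 → 0.30
d₂ = d₁ − σ√T = 0.2961 − 0.1645 = 0.1315 → 0.13
exp(−rT) = exp(−0.05·0.75) = 0.9632
N(d₁) = N(0.30) = 0.6179;  N(d₂) = N(0.13) = 0.5517
C = 431·0.6179 − 432·0.9632·0.5517 = 266.3149 − 229.5637 = 36.7512

$36.75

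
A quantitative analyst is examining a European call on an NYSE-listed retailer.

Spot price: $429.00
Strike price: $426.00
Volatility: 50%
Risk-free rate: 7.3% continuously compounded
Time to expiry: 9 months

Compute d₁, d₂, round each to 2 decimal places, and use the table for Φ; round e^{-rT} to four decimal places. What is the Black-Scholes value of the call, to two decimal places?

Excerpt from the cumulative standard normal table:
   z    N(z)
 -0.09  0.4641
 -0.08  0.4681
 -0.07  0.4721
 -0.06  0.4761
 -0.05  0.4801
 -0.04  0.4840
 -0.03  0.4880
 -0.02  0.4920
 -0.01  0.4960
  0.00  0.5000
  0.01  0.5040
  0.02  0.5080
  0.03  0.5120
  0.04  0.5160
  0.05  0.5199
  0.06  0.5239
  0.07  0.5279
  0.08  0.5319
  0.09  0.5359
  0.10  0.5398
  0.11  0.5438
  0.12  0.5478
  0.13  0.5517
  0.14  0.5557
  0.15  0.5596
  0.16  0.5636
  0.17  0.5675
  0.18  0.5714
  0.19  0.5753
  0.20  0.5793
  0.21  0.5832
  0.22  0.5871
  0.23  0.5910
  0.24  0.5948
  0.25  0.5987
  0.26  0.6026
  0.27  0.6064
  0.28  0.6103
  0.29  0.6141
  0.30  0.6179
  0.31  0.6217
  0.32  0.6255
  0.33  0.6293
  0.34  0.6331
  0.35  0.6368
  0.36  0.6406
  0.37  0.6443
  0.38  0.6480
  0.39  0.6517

σ√T = 0.5·√0.75 = 0.4330
d₁ = [ln(429/426) + (0.073 + 0.5²/2)·0.75] / 0.4330 = [0.0070 + 0.1485] / 0.4330 = 0.3592 which rounds to 0.36
d₂ = d₁ − σ√T = 0.3592 − 0.4330 = -0.0739 which rounds to -0.07
e^(−rT) = e^(−0.073·0.75) = 0.9467
N(d₁) = N(0.36) = 0.6406;  N(d₂) = N(-0.07) = 0.4721
C = 429·0.6406 − 426·0.9467·0.4721 = 274.8174 − 190.3952 = 84.4222

$84.42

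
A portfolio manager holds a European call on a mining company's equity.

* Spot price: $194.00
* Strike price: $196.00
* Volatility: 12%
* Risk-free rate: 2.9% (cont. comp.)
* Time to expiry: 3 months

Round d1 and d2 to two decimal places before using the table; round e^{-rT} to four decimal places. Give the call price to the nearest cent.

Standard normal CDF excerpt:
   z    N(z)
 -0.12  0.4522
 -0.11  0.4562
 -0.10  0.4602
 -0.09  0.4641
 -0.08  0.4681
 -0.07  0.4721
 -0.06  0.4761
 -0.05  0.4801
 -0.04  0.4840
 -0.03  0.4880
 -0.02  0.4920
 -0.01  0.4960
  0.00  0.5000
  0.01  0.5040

T = 0.25;  σ√T = 0.0600
ln(S/K) + (r + σ²/2)T = ln(194/196) + (0.029 + 0.12²/2)·0.25 = -0.0103 + 0.0091 = -0.0012
d₁ = -0.0012 / 0.0600 = -0.0201 which rounds to -0.02
d₂ = d₁ − σ√T = -0.0201 − 0.0600 = -0.0801 which rounds to -0.08
exp(−rT) = exp(−0.029·0.25) = 0.9928
N(d₁) = N(-0.02) = 0.4920;  N(d₂) = N(-0.08) = 0.4681
C = 194·0.4920 − 196·0.9928·0.4681 = 95.4480 − 91.0870 = 4.3610

$4.36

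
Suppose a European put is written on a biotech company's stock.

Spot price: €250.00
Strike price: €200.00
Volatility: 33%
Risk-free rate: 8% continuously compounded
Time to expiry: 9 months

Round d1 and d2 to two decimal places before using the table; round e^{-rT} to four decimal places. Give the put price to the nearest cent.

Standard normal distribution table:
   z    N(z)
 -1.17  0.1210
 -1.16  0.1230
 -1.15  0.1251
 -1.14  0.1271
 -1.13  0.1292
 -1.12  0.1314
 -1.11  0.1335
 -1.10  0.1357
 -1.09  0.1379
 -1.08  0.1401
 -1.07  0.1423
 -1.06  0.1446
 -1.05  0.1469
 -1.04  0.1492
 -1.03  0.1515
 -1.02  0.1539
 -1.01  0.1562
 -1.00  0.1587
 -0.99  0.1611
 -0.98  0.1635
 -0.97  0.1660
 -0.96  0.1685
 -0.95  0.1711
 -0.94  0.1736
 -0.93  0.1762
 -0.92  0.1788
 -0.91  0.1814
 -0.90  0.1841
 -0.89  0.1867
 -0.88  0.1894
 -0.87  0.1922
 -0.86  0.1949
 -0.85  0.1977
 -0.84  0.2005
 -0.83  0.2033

T = 0.75;  σ√T = 0.2858
d₁ = [ln(250/200) + (0.08 + 0.33²/2)·0.75] / 0.2858 = [0.2231 + 0.1008] / 0.2858 = 1.1336 → 1.13
d₂ = d₁ − σ√T = 1.1336 − 0.2858 = 0.8479 → 0.85
e^(−rT) = e^(−0.08·0.75) = 0.9418
N(−d₂) = N(-0.85) = 0.1977;  N(−d₁) = N(-1.13) = 0.1292
P = 200·0.9418·0.1977 − 250·0.1292 = 37.2388 − 32.3000 = 4.9388

€4.94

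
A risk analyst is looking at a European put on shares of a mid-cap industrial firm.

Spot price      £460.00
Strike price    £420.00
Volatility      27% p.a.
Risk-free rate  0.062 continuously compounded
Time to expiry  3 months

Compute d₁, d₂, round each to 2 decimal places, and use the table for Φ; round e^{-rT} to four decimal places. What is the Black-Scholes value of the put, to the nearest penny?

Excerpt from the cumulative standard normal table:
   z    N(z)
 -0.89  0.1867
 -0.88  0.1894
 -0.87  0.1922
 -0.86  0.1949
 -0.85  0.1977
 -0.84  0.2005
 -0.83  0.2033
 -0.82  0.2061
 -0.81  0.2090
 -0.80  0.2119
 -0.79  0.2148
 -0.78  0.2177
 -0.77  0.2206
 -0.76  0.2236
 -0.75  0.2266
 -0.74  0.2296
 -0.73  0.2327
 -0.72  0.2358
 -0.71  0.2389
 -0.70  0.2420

σ√T = 0.27·√0.25 = 0.1350
d₁ = [ln(460/420) + (0.062 + 0.27²/2)·0.25] / 0.1350 = [0.0910 + 0.0246] / 0.1350 = 0.8562 ≈ 0.86
d₂ = d₁ − σ√T = 0.8562 − 0.1350 = 0.7212 ≈ 0.72
exp(−rT) = exp(−0.062·0.25) = 0.9846
P = 420·0.9846·N(-0.72) − 460·N(-0.86) = 420·0.9846·0.2358 − 460·0.1949 = 97.5108 − 89.6540 = 7.8568

£7.86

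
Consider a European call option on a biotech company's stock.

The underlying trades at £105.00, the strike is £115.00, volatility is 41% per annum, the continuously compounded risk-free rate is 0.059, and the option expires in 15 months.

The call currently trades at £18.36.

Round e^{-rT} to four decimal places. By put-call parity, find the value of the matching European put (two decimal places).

e^(−rT) = e^(−0.059·1.25) = 0.9289
Put-call parity: C − P = S − K·e^(−rT) = 105 − 115·0.9289 = 105 − 106.8235 = -1.8235
P = C − (C − P) = 18.36 − (-1.8235) = 20.1835

£20.18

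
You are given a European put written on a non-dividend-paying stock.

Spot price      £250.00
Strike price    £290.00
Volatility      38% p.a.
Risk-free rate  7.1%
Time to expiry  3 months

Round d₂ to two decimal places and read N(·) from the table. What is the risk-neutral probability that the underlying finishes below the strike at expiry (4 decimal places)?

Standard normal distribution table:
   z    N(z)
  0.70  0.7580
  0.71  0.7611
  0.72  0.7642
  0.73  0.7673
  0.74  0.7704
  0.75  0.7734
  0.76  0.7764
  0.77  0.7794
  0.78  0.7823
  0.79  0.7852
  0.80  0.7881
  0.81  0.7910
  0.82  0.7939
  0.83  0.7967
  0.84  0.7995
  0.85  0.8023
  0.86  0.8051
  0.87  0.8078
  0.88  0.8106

T = 0.25;  σ√T = 0.1900
d₁ = [ln(250/290) + (0.071 + 0.38²/2)·0.25] / 0.1900 = [-0.1484 + 0.0358] / 0.1900 = -0.5927 which rounds to -0.59
d₂ = d₁ − σ√T = -0.5927 − 0.1900 = -0.7827 which rounds to -0.78
Pr(exercise) under Q = N(−d₂) = N(0.78) = 0.7823

0.7823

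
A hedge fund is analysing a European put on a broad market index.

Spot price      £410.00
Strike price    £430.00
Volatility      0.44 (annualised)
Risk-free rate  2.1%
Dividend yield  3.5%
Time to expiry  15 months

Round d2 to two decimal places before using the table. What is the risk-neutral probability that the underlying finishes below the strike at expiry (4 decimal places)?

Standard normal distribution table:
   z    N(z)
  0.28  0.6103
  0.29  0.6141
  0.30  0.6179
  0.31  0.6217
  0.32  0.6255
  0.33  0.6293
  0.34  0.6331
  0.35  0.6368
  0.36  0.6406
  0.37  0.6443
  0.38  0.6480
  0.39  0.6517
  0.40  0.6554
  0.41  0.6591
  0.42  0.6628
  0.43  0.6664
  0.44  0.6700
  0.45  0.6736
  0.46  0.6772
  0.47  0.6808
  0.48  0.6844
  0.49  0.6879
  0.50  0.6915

0.6480

σ√T = 0.44·√1.25 = 0.4919
d₁ = [ln(410/430) + (0.021 − 0.035 + 0.44²/2)·1.25] / 0.4919 = [-0.0476 + 0.1035] / 0.4919 = 0.1136 which rounds to 0.11
d₂ = d₁ − σ√T = 0.1136 − 0.4919 = -0.3784 which rounds to -0.38
Pr(exercise) under Q = N(−d₂) = N(0.38) = 0.6480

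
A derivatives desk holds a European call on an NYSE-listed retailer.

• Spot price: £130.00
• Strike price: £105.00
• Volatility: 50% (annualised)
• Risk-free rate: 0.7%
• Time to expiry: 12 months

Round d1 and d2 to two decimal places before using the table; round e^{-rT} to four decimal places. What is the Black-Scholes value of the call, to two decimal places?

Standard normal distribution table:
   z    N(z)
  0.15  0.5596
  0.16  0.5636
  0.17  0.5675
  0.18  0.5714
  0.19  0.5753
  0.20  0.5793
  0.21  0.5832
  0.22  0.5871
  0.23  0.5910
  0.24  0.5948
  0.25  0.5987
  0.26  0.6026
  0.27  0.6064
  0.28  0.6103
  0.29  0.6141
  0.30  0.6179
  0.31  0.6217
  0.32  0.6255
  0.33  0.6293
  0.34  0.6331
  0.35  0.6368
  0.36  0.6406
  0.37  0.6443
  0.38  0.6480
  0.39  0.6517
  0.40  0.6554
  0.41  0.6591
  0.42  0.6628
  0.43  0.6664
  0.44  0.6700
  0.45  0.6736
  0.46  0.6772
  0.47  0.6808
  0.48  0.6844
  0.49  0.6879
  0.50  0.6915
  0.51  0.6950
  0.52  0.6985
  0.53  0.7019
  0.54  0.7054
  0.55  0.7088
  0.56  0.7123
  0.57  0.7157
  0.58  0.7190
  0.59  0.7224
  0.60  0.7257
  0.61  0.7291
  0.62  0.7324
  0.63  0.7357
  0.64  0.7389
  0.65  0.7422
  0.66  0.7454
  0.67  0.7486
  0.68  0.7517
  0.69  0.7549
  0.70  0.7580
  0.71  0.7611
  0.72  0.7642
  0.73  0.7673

£38.15

T = 1;  σ√T = 0.5000
d₁ = [ln(130/105) + (0.007 + 0.5²/2)·1] / 0.5000 = [0.2136 + 0.1320] / 0.5000 = 0.6911 which rounds to 0.69
d₂ = d₁ − σ√T = 0.6911 − 0.5000 = 0.1911 which rounds to 0.19
e^(−rT) = e^(−0.007·1) = 0.9930
N(d₁) = N(0.69) = 0.7549;  N(d₂) = N(0.19) = 0.5753
C = 130·0.7549 − 105·0.9930·0.5753 = 98.1370 − 59.9837 = 38.1533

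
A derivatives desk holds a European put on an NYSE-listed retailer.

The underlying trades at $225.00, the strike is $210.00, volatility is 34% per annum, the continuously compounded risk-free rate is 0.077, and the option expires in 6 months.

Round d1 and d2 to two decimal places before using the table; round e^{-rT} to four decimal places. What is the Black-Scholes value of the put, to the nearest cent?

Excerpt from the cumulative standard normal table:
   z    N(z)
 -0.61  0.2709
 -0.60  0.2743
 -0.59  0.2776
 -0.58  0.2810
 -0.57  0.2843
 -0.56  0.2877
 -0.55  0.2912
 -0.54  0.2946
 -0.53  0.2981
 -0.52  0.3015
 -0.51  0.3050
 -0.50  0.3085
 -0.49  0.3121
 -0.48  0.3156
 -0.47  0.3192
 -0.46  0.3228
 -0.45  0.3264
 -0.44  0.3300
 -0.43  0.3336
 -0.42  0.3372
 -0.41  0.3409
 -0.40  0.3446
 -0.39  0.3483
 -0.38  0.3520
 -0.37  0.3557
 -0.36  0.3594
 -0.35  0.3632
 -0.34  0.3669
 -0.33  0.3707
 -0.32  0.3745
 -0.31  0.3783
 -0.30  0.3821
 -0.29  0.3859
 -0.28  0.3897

σ√T = 0.34 × 0.7071 = 0.2404
d₁ = [ln(225/210) + (0.077 + 0.34²/2)·0.5] / 0.2404 = [0.0690 + 0.0674] / 0.2404 = 0.5673 ⇒ 0.57
d₂ = d₁ − σ√T = 0.5673 − 0.2404 = 0.3269 ⇒ 0.33
e^(−rT) = e^(−0.077·0.5) = 0.9622
N(−d₂) = N(-0.33) = 0.3707;  N(−d₁) = N(-0.57) = 0.2843
P = 210·0.9622·0.3707 − 225·0.2843 = 74.9044 − 63.9675 = 10.9369

$10.94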